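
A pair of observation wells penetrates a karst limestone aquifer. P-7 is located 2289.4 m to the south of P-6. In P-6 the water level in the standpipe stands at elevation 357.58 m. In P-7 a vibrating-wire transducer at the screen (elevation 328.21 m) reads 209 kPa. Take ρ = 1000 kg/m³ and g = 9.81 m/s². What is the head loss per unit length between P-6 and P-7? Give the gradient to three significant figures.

i ≈ 0.00352 m/m

Total head at P-6: h = 357.58 m (water level in the piezometer is the total head).
Pressure head at P-7: ψ = P/(ρg) = 209×1000 / (1000 × 9.81) = 21.30 m.
Total head at P-7: h = z + ψ = 328.21 + 21.30 = 349.51 m.
Head difference: h(P-6) − h(P-7) = 357.58 − 349.51 = 8.07 m.
Hydraulic gradient: i = |Δh| / L = 8.07 / 2289.4 = 0.00352.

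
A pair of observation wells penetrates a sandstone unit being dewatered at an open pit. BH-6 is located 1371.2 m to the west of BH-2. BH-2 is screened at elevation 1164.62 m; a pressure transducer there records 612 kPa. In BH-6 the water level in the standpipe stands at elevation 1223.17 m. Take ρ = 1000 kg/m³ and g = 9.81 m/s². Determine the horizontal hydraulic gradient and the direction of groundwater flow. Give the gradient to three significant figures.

Pressure head at BH-2: ψ = P/(ρg) = 612×1000 / (1000 × 9.81) = 62.39 m.
Total head at BH-2: h = z + ψ = 1164.62 + 62.39 = 1227.01 m.
Total head at BH-6: h = 1223.17 m (water level in the piezometer is the total head).
Head difference: h(BH-2) − h(BH-6) = 1227.01 − 1223.17 = 3.84 m.
Hydraulic gradient: i = |Δh| / L = 3.84 / 1371.2 = 0.00280.
Flow is from higher to lower head: from BH-2 toward BH-6, i.e. toward the west.

i ≈ 0.00280; groundwater flows toward the west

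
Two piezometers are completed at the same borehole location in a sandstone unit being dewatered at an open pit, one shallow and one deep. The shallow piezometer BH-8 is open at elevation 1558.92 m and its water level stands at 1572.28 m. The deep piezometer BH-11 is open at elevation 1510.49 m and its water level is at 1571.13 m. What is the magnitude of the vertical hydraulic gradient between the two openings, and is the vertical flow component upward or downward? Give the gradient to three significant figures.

|i_v| ≈ 0.0237; vertical flow is downward

Total head at BH-8: h = 1572.28 m (water level in the standpipe).
Total head at BH-11: h = 1571.13 m.
Δh = h(BH-8) − h(BH-11) = 1572.28 − 1571.13 = 1.15 m.
Vertical separation Δz = 1558.92 − 1510.49 = 48.43 m.
|i_v| = |Δh| / Δz = 1.15 / 48.43 = 0.0237.
Head is higher in the shallow piezometer, so vertical flow is downward (recharge condition).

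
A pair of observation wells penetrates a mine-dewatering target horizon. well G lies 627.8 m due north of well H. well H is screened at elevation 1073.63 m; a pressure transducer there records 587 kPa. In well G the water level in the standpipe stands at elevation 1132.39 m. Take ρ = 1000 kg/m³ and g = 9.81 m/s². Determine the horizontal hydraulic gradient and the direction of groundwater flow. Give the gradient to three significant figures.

i ≈ 0.00172; groundwater flows toward the north

Pressure head at well H: ψ = P/(ρg) = 587×1000 / (1000 × 9.81) = 59.84 m.
Total head at well H: h = z + ψ = 1073.63 + 59.84 = 1133.47 m.
Total head at well G: h = 1132.39 m (water level in the piezometer is the total head).
Head difference: h(well H) − h(well G) = 1133.47 − 1132.39 = 1.08 m.
Hydraulic gradient: i = |Δh| / L = 1.08 / 627.8 = 0.00172.
Flow is from higher to lower head: from well H toward well G, i.e. toward the north.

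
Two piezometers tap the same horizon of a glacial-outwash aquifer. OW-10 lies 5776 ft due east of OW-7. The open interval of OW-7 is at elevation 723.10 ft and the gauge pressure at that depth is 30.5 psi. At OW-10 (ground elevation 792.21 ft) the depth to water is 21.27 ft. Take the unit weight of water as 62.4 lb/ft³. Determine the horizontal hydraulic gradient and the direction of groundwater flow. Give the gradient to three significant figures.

i ≈ 0.00390; groundwater flows toward the east

Pressure head at OW-7: ψ = 144·P/γ = 144 × 30.5 / 62.4 = 70.38 ft.
Total head at OW-7: h = z + ψ = 723.10 + 70.38 = 793.48 ft.
Total head at OW-10: h = 792.21 − 21.27 = 770.94 ft.
Head difference: h(OW-7) − h(OW-10) = 793.48 − 770.94 = 22.54 ft.
Hydraulic gradient: i = |Δh| / L = 22.54 / 5776 = 0.00390.
Flow is from higher to lower head: from OW-7 toward OW-10, i.e. toward the east.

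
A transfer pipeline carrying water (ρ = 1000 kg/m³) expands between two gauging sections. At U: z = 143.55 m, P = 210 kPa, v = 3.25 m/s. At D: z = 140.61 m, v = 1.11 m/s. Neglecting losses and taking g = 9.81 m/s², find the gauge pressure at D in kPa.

P₂ ≈ 244 kPa

Pressure head at U: ψ₁ = P₁/(ρg) = 210×1000 / (1000 × 9.81) = 21.41 m.
Velocity heads: v₁²/2g = 3.25²/19.62 = 0.538 m; v₂²/2g = 1.11²/19.62 = 0.063 m.
Total head H = z₁ + ψ₁ + v₁²/2g = 143.55 + 21.41 + 0.538 = 165.50 m.
ψ₂ = H − z₂ − v₂²/2g = 165.50 − 140.61 − 0.063 = 24.83 m.
P₂ = ρgψ₂ = 1000 × 9.81 × 24.83 ≈ 244 kPa.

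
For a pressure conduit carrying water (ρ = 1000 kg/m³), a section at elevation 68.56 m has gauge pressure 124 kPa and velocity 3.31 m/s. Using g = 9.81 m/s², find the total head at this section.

Pressure head ψ = P/(ρg) = 124×1000 / (1000 × 9.81) = 12.64 m.
Velocity head = v²/(2g) = 3.31² / (2 × 9.81) = 0.558 m.
h = z + ψ + v²/(2g) = 68.56 + 12.64 + 0.558 = 81.76 m.

h ≈ 81.76 m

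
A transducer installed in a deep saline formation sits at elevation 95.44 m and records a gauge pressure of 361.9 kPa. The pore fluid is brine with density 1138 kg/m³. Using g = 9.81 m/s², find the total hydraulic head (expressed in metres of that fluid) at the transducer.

ψ = P/(ρg) = 361.9×1000 / (1138 × 9.81) = 32.42 m.
h = z + ψ = 95.44 + 32.42 = 127.86 m.

h ≈ 127.86 m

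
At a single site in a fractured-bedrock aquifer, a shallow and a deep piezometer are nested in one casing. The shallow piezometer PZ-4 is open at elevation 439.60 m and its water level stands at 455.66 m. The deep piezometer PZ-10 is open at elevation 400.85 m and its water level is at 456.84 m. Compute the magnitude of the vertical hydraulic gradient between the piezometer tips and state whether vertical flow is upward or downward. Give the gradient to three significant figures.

|i_v| ≈ 0.0305; vertical flow is upward

Total head at PZ-4: h = 455.66 m (water level in the standpipe).
Total head at PZ-10: h = 456.84 m.
Δh = h(PZ-4) − h(PZ-10) = 455.66 − 456.84 = -1.18 m.
Vertical separation Δz = 439.60 − 400.85 = 38.75 m.
|i_v| = |Δh| / Δz = 1.18 / 38.75 = 0.0305.
Head is higher in the deep piezometer, so vertical flow is upward (discharge condition).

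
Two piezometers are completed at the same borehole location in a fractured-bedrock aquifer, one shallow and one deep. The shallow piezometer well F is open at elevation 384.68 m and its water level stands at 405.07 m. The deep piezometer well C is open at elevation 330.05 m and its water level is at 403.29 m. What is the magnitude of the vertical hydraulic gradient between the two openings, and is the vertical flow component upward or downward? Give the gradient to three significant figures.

|i_v| ≈ 0.0326; vertical flow is downward

Total head at well F: h = 405.07 m (water level in the standpipe).
Total head at well C: h = 403.29 m.
Δh = h(well F) − h(well C) = 405.07 − 403.29 = 1.78 m.
Vertical separation Δz = 384.68 − 330.05 = 54.63 m.
|i_v| = |Δh| / Δz = 1.78 / 54.63 = 0.0326.
Head is higher in the shallow piezometer, so vertical flow is downward (recharge condition).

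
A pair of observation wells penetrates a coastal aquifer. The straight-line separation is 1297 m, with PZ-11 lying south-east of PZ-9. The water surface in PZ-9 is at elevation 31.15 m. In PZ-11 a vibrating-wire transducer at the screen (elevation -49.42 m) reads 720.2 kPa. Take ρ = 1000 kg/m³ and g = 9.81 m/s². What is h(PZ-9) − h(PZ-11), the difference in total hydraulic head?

Δh ≈ 7.16 m

Total head at PZ-9: h = 31.15 m (water level in the piezometer is the total head).
Pressure head at PZ-11: ψ = P/(ρg) = 720.2×1000 / (1000 × 9.81) = 73.41 m.
Total head at PZ-11: h = z + ψ = -49.42 + 73.41 = 23.99 m.
Head difference: h(PZ-9) − h(PZ-11) = 31.15 − 23.99 = 7.16 m.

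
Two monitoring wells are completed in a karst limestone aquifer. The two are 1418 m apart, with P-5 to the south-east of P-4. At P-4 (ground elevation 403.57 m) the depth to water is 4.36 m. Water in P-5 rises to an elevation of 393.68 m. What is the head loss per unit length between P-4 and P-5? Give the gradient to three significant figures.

i ≈ 0.00390 m/m

Total head at P-4: h = 403.57 − 4.36 = 399.21 m.
Total head at P-5: h = 393.68 m (water level in the piezometer is the total head).
Head difference: h(P-4) − h(P-5) = 399.21 − 393.68 = 5.53 m.
Hydraulic gradient: i = |Δh| / L = 5.53 / 1418 = 0.00390.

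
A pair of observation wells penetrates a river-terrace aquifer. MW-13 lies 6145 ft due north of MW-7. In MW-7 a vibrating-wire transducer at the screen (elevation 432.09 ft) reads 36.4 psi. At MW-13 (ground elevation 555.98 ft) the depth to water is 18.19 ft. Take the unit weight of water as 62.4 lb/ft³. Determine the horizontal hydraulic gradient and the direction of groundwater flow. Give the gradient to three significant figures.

i ≈ 0.00353; groundwater flows toward the south

Pressure head at MW-7: ψ = 144·P/γ = 144 × 36.4 / 62.4 = 84.00 ft.
Total head at MW-7: h = z + ψ = 432.09 + 84.00 = 516.09 ft.
Total head at MW-13: h = 555.98 − 18.19 = 537.79 ft.
Head difference: h(MW-7) − h(MW-13) = 516.09 − 537.79 = -21.70 ft.
Hydraulic gradient: i = |Δh| / L = 21.70 / 6145 = 0.00353.
Flow is from higher to lower head: from MW-13 toward MW-7, i.e. toward the south.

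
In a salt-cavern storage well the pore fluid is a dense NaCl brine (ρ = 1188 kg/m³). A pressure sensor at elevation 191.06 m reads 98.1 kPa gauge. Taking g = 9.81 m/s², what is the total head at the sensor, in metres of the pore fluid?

ψ = P/(ρg) = 98.1×1000 / (1188 × 9.81) = 8.42 m.
h = z + ψ = 191.06 + 8.42 = 199.48 m.

h ≈ 199.48 m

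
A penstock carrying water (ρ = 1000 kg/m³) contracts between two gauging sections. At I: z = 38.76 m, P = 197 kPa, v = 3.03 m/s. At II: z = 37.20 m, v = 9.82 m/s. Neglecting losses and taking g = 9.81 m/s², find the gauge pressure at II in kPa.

Pressure head at I: ψ₁ = P₁/(ρg) = 197×1000 / (1000 × 9.81) = 20.08 m.
Velocity heads: v₁²/2g = 3.03²/19.62 = 0.468 m; v₂²/2g = 9.82²/19.62 = 4.915 m.
Total head H = z₁ + ψ₁ + v₁²/2g = 38.76 + 20.08 + 0.468 = 59.31 m.
ψ₂ = H − z₂ − v₂²/2g = 59.31 − 37.20 − 4.915 = 17.20 m.
P₂ = ρgψ₂ = 1000 × 9.81 × 17.20 ≈ 169 kPa.

P₂ ≈ 169 kPa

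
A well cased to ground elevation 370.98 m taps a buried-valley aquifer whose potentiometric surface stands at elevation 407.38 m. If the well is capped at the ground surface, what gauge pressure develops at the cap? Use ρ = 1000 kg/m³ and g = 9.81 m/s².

Head above the cap: Δh = 407.38 − 370.98 = 36.40 m.
P = ρgΔh = 1000 × 9.81 × 36.40 = 357084 Pa ≈ 357 kPa.

P ≈ 357 kPa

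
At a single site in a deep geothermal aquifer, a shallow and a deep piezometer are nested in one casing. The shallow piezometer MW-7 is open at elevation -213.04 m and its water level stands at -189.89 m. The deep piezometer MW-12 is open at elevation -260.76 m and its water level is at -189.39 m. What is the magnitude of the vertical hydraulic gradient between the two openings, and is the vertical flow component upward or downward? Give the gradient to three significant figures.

|i_v| ≈ 0.0105; vertical flow is upward

Total head at MW-7: h = -189.89 m (water level in the standpipe).
Total head at MW-12: h = -189.39 m.
Δh = h(MW-7) − h(MW-12) = -189.89 − (-189.39) = -0.50 m.
Vertical separation Δz = -213.04 − (-260.76) = 47.72 m.
|i_v| = |Δh| / Δz = 0.50 / 47.72 = 0.0105.
Head is higher in the deep piezometer, so vertical flow is upward (discharge condition).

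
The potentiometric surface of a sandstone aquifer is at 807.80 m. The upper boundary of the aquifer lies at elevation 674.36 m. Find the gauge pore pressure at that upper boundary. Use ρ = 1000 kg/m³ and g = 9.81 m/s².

P ≈ 1310 kPa

Pressure head at the aquifer top: ψ = h − z = 807.80 − 674.36 = 133.44 m.
P = ρgψ = 1000 × 9.81 × 133.44 = 1309046 Pa ≈ 1310 kPa.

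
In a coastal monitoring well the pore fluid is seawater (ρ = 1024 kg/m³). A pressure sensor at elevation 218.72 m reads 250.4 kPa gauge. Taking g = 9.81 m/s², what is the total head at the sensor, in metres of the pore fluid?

h ≈ 243.65 m

ψ = P/(ρg) = 250.4×1000 / (1024 × 9.81) = 24.93 m.
h = z + ψ = 218.72 + 24.93 = 243.65 m.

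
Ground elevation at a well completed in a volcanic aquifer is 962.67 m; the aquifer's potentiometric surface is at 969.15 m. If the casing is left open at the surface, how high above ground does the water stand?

Water rises to the potentiometric surface, so the rise above ground = 969.15 − 962.67 = 6.48 m.

≈ 6.48 m above ground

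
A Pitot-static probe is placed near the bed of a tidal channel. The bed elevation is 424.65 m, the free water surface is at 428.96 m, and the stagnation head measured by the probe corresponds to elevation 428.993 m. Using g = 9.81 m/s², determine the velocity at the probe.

Near the bed, under hydrostatic conditions, the piezometric head (z + ψ) equals the free-surface elevation, 428.96 m.
Velocity head = total − piezometric = 428.993 − 428.96 = 0.033 m.
v = √(2g·h_v) = √(2 × 9.81 × 0.033) = 0.805 m/s.

v ≈ 0.805 m/s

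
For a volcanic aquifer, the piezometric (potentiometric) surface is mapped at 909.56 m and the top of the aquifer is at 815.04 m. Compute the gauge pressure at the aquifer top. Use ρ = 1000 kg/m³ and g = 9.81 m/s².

P ≈ 927 kPa

Pressure head at the aquifer top: ψ = h − z = 909.56 − 815.04 = 94.52 m.
P = ρgψ = 1000 × 9.81 × 94.52 = 927241 Pa ≈ 927 kPa.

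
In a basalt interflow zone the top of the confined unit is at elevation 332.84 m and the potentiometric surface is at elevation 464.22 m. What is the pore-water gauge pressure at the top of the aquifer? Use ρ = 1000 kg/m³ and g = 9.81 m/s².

P ≈ 1290 kPa

Pressure head at the aquifer top: ψ = h − z = 464.22 − 332.84 = 131.38 m.
P = ρgψ = 1000 × 9.81 × 131.38 = 1288838 Pa ≈ 1290 kPa.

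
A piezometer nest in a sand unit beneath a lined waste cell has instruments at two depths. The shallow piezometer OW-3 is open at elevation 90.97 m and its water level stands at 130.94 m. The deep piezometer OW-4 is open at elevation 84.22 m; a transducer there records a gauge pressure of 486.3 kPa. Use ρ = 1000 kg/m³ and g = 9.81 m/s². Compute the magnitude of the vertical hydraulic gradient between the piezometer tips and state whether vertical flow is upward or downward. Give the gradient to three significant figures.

Total head at OW-3: h = 130.94 m (water level in the standpipe).
Pressure head at OW-4: ψ = P/(ρg) = 486.3×1000 / (1000 × 9.81) = 49.57 m.
Total head at OW-4: h = z + ψ = 84.22 + 49.57 = 133.79 m.
Δh = h(OW-3) − h(OW-4) = 130.94 − 133.79 = -2.85 m.
Vertical separation Δz = 90.97 − 84.22 = 6.75 m.
|i_v| = |Δh| / Δz = 2.85 / 6.75 = 0.422.
Head is higher in the deep piezometer, so vertical flow is upward (discharge condition).

|i_v| ≈ 0.422; vertical flow is upward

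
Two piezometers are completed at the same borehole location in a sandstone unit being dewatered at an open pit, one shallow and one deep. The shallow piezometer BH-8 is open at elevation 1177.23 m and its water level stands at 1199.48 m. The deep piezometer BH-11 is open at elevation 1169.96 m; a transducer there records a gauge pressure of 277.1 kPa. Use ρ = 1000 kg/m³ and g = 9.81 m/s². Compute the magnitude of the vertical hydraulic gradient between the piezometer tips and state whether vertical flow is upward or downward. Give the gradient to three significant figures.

Total head at BH-8: h = 1199.48 m (water level in the standpipe).
Pressure head at BH-11: ψ = P/(ρg) = 277.1×1000 / (1000 × 9.81) = 28.25 m.
Total head at BH-11: h = z + ψ = 1169.96 + 28.25 = 1198.21 m.
Δh = h(BH-8) − h(BH-11) = 1199.48 − 1198.21 = 1.27 m.
Vertical separation Δz = 1177.23 − 1169.96 = 7.27 m.
|i_v| = |Δh| / Δz = 1.27 / 7.27 = 0.175.
Head is higher in the shallow piezometer, so vertical flow is downward (recharge condition).

|i_v| ≈ 0.175; vertical flow is downward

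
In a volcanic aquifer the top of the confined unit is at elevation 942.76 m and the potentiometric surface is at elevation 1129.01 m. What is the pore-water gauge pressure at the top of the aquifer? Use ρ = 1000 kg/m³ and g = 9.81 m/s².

P ≈ 1830 kPa

Pressure head at the aquifer top: ψ = h − z = 1129.01 − 942.76 = 186.25 m.
P = ρgψ = 1000 × 9.81 × 186.25 = 1827112 Pa ≈ 1830 kPa.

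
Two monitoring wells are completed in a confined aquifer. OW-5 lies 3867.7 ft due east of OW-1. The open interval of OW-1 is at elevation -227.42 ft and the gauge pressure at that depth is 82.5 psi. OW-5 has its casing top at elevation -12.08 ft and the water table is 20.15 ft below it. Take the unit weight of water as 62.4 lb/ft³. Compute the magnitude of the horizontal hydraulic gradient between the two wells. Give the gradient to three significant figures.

Pressure head at OW-1: ψ = 144·P/γ = 144 × 82.5 / 62.4 = 190.38 ft.
Total head at OW-1: h = z + ψ = -227.42 + 190.38 = -37.04 ft.
Total head at OW-5: h = -12.08 − 20.15 = -32.23 ft.
Head difference: h(OW-1) − h(OW-5) = -37.04 − (-32.23) = -4.81 ft.
Hydraulic gradient: i = |Δh| / L = 4.81 / 3867.7 = 0.00124.

i ≈ 0.00124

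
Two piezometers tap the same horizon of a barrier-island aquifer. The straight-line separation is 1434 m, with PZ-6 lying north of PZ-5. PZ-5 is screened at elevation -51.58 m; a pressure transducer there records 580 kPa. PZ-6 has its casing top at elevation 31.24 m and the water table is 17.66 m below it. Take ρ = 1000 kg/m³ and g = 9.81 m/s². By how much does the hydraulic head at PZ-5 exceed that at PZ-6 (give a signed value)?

Pressure head at PZ-5: ψ = P/(ρg) = 580×1000 / (1000 × 9.81) = 59.12 m.
Total head at PZ-5: h = z + ψ = -51.58 + 59.12 = 7.54 m.
Total head at PZ-6: h = 31.24 − 17.66 = 13.58 m.
Head difference: h(PZ-5) − h(PZ-6) = 7.54 − 13.58 = -6.04 m.

Δh ≈ -6.04 m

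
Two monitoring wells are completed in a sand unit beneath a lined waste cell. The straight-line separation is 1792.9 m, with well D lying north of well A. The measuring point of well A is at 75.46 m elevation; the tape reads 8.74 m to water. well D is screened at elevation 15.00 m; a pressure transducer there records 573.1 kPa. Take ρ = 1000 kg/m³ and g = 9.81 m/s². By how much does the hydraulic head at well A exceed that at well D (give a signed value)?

Δh ≈ -6.70 m

Total head at well A: h = 75.46 − 8.74 = 66.72 m.
Pressure head at well D: ψ = P/(ρg) = 573.1×1000 / (1000 × 9.81) = 58.42 m.
Total head at well D: h = z + ψ = 15.00 + 58.42 = 73.42 m.
Head difference: h(well A) − h(well D) = 66.72 − 73.42 = -6.70 m.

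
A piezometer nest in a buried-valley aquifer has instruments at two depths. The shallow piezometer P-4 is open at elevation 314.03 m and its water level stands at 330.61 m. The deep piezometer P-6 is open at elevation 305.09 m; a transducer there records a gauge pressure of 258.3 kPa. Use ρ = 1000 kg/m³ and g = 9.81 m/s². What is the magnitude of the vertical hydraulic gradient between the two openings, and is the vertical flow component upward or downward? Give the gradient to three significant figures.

|i_v| ≈ 0.0906; vertical flow is upward

Total head at P-4: h = 330.61 m (water level in the standpipe).
Pressure head at P-6: ψ = P/(ρg) = 258.3×1000 / (1000 × 9.81) = 26.33 m.
Total head at P-6: h = z + ψ = 305.09 + 26.33 = 331.42 m.
Δh = h(P-4) − h(P-6) = 330.61 − 331.42 = -0.81 m.
Vertical separation Δz = 314.03 − 305.09 = 8.94 m.
|i_v| = |Δh| / Δz = 0.81 / 8.94 = 0.0906.
Head is higher in the deep piezometer, so vertical flow is upward (discharge condition).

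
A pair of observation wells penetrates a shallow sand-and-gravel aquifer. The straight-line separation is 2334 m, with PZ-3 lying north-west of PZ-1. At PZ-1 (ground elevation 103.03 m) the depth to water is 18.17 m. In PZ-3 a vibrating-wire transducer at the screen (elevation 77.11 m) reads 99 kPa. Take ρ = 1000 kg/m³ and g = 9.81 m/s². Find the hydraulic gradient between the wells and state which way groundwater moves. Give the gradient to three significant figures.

i ≈ 0.00100; groundwater flows toward the south-east

Total head at PZ-1: h = 103.03 − 18.17 = 84.86 m.
Pressure head at PZ-3: ψ = P/(ρg) = 99×1000 / (1000 × 9.81) = 10.09 m.
Total head at PZ-3: h = z + ψ = 77.11 + 10.09 = 87.20 m.
Head difference: h(PZ-1) − h(PZ-3) = 84.86 − 87.20 = -2.34 m.
Hydraulic gradient: i = |Δh| / L = 2.34 / 2334 = 0.00100.
Flow is from higher to lower head: from PZ-3 toward PZ-1, i.e. toward the south-east.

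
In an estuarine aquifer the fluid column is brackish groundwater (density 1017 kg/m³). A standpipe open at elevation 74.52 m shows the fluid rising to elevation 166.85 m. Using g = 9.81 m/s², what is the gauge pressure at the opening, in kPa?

Pressure head ψ = h − z = 166.85 − 74.52 = 92.33 m.
P = ρgψ = 1017 × 9.81 × 92.33 = 921155 Pa ≈ 921 kPa.

P ≈ 921 kPa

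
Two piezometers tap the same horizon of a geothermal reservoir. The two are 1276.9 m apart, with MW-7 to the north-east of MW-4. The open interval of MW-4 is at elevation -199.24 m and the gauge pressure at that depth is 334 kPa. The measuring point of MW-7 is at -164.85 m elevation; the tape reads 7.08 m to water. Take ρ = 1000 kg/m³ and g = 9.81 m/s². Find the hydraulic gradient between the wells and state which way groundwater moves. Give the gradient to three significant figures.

Pressure head at MW-4: ψ = P/(ρg) = 334×1000 / (1000 × 9.81) = 34.05 m.
Total head at MW-4: h = z + ψ = -199.24 + 34.05 = -165.19 m.
Total head at MW-7: h = -164.85 − 7.08 = -171.93 m.
Head difference: h(MW-4) − h(MW-7) = -165.19 − (-171.93) = 6.74 m.
Hydraulic gradient: i = |Δh| / L = 6.74 / 1276.9 = 0.00528.
Flow is from higher to lower head: from MW-4 toward MW-7, i.e. toward the north-east.

i ≈ 0.00528; groundwater flows toward the north-east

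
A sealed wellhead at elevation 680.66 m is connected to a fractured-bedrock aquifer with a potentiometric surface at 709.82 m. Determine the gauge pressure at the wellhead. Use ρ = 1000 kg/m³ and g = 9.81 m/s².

Head above the cap: Δh = 709.82 − 680.66 = 29.16 m.
P = ρgΔh = 1000 × 9.81 × 29.16 = 286060 Pa ≈ 286 kPa.

P ≈ 286 kPa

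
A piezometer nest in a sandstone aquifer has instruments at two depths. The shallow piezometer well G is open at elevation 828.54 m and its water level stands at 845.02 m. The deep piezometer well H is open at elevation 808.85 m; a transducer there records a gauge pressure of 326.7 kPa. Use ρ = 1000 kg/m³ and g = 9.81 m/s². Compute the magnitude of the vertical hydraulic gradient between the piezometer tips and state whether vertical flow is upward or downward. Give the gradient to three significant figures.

Total head at well G: h = 845.02 m (water level in the standpipe).
Pressure head at well H: ψ = P/(ρg) = 326.7×1000 / (1000 × 9.81) = 33.30 m.
Total head at well H: h = z + ψ = 808.85 + 33.30 = 842.15 m.
Δh = h(well G) − h(well H) = 845.02 − 842.15 = 2.87 m.
Vertical separation Δz = 828.54 − 808.85 = 19.69 m.
|i_v| = |Δh| / Δz = 2.87 / 19.69 = 0.146.
Head is higher in the shallow piezometer, so vertical flow is downward (recharge condition).

|i_v| ≈ 0.146; vertical flow is downward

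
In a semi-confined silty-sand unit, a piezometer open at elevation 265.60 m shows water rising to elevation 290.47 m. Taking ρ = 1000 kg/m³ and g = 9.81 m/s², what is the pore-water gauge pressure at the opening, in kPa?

Pressure head ψ = h − z = 290.47 − 265.60 = 24.87 m.
P = ρgψ = 1000 × 9.81 × 24.87 = 243975 Pa ≈ 244 kPa.

P ≈ 244 kPa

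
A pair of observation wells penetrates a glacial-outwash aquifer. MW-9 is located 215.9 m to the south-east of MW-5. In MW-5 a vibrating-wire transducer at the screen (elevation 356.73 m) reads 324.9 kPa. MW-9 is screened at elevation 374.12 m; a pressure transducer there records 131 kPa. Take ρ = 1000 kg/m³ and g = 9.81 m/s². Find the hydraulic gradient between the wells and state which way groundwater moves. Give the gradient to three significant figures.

i ≈ 0.0110; groundwater flows toward the south-east

Pressure head at MW-5: ψ = P/(ρg) = 324.9×1000 / (1000 × 9.81) = 33.12 m.
Total head at MW-5: h = z + ψ = 356.73 + 33.12 = 389.85 m.
Pressure head at MW-9: ψ = P/(ρg) = 131×1000 / (1000 × 9.81) = 13.35 m.
Total head at MW-9: h = z + ψ = 374.12 + 13.35 = 387.47 m.
Head difference: h(MW-5) − h(MW-9) = 389.85 − 387.47 = 2.38 m.
Hydraulic gradient: i = |Δh| / L = 2.38 / 215.9 = 0.0110.
Flow is from higher to lower head: from MW-5 toward MW-9, i.e. toward the south-east.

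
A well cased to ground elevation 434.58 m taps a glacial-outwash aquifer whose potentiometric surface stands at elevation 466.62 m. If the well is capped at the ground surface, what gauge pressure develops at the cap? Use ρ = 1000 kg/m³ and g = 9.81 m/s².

Head above the cap: Δh = 466.62 − 434.58 = 32.04 m.
P = ρgΔh = 1000 × 9.81 × 32.04 = 314312 Pa ≈ 314 kPa.

P ≈ 314 kPa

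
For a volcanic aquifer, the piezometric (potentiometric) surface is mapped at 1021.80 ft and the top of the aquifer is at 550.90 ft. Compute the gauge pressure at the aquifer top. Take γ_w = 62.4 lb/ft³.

P ≈ 204 psi

Pressure head at the aquifer top: ψ = h − z = 1021.80 − 550.90 = 470.90 ft.
P = γψ/144 = 62.4 × 470.90 / 144 = 204 psi.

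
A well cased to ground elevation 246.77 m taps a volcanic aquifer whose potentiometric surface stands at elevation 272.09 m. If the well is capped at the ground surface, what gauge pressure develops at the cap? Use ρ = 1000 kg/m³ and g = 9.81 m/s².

Head above the cap: Δh = 272.09 − 246.77 = 25.32 m.
P = ρgΔh = 1000 × 9.81 × 25.32 = 248389 Pa ≈ 248 kPa.

P ≈ 248 kPa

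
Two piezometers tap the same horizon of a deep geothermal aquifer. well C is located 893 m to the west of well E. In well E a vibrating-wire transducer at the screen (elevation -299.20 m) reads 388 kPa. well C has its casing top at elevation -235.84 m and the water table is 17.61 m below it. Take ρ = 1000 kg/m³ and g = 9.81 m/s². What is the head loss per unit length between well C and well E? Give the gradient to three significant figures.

i ≈ 0.00694 m/m

Pressure head at well E: ψ = P/(ρg) = 388×1000 / (1000 × 9.81) = 39.55 m.
Total head at well E: h = z + ψ = -299.20 + 39.55 = -259.65 m.
Total head at well C: h = -235.84 − 17.61 = -253.45 m.
Head difference: h(well E) − h(well C) = -259.65 − (-253.45) = -6.20 m.
Hydraulic gradient: i = |Δh| / L = 6.20 / 893 = 0.00694.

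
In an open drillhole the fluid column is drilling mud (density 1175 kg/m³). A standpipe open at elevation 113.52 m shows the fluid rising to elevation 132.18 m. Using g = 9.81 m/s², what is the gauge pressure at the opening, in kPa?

P ≈ 215 kPa

Pressure head ψ = h − z = 132.18 − 113.52 = 18.66 m.
P = ρgψ = 1175 × 9.81 × 18.66 = 215089 Pa ≈ 215 kPa.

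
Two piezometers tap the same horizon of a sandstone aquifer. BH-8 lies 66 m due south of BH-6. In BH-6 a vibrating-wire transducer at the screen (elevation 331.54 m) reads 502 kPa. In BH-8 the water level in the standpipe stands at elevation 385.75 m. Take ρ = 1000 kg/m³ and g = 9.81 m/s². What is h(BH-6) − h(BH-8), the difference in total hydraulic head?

Pressure head at BH-6: ψ = P/(ρg) = 502×1000 / (1000 × 9.81) = 51.17 m.
Total head at BH-6: h = z + ψ = 331.54 + 51.17 = 382.71 m.
Total head at BH-8: h = 385.75 m (water level in the piezometer is the total head).
Head difference: h(BH-6) − h(BH-8) = 382.71 − 385.75 = -3.04 m.

Δh ≈ -3.04 m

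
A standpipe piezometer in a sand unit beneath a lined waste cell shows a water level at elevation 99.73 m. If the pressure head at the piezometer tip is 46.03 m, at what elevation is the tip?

z = h − ψ = 99.73 − 46.03 = 53.70 m.

z ≈ 53.70 m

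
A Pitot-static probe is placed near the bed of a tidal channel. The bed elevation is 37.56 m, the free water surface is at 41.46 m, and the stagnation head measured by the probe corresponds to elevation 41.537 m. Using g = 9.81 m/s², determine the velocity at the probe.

v ≈ 1.23 m/s

Near the bed, under hydrostatic conditions, the piezometric head (z + ψ) equals the free-surface elevation, 41.46 m.
Velocity head = total − piezometric = 41.537 − 41.46 = 0.077 m.
v = √(2g·h_v) = √(2 × 9.81 × 0.077) = 1.23 m/s.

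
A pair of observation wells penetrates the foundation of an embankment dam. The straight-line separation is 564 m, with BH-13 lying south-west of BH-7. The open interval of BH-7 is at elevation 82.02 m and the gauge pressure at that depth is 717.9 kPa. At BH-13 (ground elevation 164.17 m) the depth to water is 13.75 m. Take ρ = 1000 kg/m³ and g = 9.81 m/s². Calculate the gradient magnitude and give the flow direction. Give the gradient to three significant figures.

Pressure head at BH-7: ψ = P/(ρg) = 717.9×1000 / (1000 × 9.81) = 73.18 m.
Total head at BH-7: h = z + ψ = 82.02 + 73.18 = 155.20 m.
Total head at BH-13: h = 164.17 − 13.75 = 150.42 m.
Head difference: h(BH-7) − h(BH-13) = 155.20 − 150.42 = 4.78 m.
Hydraulic gradient: i = |Δh| / L = 4.78 / 564 = 0.00848.
Flow is from higher to lower head: from BH-7 toward BH-13, i.e. toward the south-west.

i ≈ 0.00848; groundwater flows toward the south-west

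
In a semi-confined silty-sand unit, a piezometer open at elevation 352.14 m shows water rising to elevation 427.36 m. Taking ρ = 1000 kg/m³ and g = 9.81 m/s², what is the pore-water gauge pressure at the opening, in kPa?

Pressure head ψ = h − z = 427.36 − 352.14 = 75.22 m.
P = ρgψ = 1000 × 9.81 × 75.22 = 737908 Pa ≈ 738 kPa.

P ≈ 738 kPa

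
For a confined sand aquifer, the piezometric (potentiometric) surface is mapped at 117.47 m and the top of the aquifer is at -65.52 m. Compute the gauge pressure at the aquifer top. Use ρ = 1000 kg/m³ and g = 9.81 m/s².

Pressure head at the aquifer top: ψ = h − z = 117.47 − (-65.52) = 182.99 m.
P = ρgψ = 1000 × 9.81 × 182.99 = 1795132 Pa ≈ 1800 kPa.

P ≈ 1800 kPa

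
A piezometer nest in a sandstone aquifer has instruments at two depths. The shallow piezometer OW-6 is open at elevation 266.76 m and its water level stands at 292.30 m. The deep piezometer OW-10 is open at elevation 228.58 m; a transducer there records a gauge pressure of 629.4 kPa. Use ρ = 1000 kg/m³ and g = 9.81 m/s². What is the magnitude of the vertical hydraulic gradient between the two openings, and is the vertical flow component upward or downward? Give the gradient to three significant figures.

Total head at OW-6: h = 292.30 m (water level in the standpipe).
Pressure head at OW-10: ψ = P/(ρg) = 629.4×1000 / (1000 × 9.81) = 64.16 m.
Total head at OW-10: h = z + ψ = 228.58 + 64.16 = 292.74 m.
Δh = h(OW-6) − h(OW-10) = 292.30 − 292.74 = -0.44 m.
Vertical separation Δz = 266.76 − 228.58 = 38.18 m.
|i_v| = |Δh| / Δz = 0.44 / 38.18 = 0.0115.
Head is higher in the deep piezometer, so vertical flow is upward (discharge condition).

|i_v| ≈ 0.0115; vertical flow is upward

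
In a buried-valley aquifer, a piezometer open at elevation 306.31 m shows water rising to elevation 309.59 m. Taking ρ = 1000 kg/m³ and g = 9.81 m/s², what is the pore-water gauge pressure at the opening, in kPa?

P ≈ 32.2 kPa

Pressure head ψ = h − z = 309.59 − 306.31 = 3.28 m.
P = ρgψ = 1000 × 9.81 × 3.28 = 32177 Pa ≈ 32.2 kPa.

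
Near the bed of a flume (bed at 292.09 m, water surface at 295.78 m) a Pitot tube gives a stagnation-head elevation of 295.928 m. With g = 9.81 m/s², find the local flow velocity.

v ≈ 1.70 m/s

Near the bed, under hydrostatic conditions, the piezometric head (z + ψ) equals the free-surface elevation, 295.78 m.
Velocity head = total − piezometric = 295.928 − 295.78 = 0.148 m.
v = √(2g·h_v) = √(2 × 9.81 × 0.148) = 1.70 m/s.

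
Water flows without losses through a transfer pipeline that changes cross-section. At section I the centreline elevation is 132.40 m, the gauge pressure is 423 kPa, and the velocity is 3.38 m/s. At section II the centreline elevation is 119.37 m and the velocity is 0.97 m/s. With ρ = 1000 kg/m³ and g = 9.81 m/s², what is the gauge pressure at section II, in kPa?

Pressure head at I: ψ₁ = P₁/(ρg) = 423×1000 / (1000 × 9.81) = 43.12 m.
Velocity heads: v₁²/2g = 3.38²/19.62 = 0.582 m; v₂²/2g = 0.97²/19.62 = 0.048 m.
Total head H = z₁ + ψ₁ + v₁²/2g = 132.40 + 43.12 + 0.582 = 176.10 m.
ψ₂ = H − z₂ − v₂²/2g = 176.10 − 119.37 − 0.048 = 56.68 m.
P₂ = ρgψ₂ = 1000 × 9.81 × 56.68 ≈ 556 kPa.

P₂ ≈ 556 kPa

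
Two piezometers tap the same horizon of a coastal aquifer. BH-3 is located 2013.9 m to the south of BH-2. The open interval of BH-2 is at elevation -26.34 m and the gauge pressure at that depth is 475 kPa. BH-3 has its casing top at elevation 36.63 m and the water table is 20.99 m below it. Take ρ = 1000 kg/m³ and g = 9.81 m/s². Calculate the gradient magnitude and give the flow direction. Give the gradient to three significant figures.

i ≈ 0.00320; groundwater flows toward the south

Pressure head at BH-2: ψ = P/(ρg) = 475×1000 / (1000 × 9.81) = 48.42 m.
Total head at BH-2: h = z + ψ = -26.34 + 48.42 = 22.08 m.
Total head at BH-3: h = 36.63 − 20.99 = 15.64 m.
Head difference: h(BH-2) − h(BH-3) = 22.08 − 15.64 = 6.44 m.
Hydraulic gradient: i = |Δh| / L = 6.44 / 2013.9 = 0.00320.
Flow is from higher to lower head: from BH-2 toward BH-3, i.e. toward the south.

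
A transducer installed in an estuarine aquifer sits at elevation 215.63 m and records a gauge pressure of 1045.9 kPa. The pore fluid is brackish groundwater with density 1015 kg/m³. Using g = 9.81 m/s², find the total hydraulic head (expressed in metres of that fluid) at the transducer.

h ≈ 320.67 m

ψ = P/(ρg) = 1045.9×1000 / (1015 × 9.81) = 105.04 m.
h = z + ψ = 215.63 + 105.04 = 320.67 m.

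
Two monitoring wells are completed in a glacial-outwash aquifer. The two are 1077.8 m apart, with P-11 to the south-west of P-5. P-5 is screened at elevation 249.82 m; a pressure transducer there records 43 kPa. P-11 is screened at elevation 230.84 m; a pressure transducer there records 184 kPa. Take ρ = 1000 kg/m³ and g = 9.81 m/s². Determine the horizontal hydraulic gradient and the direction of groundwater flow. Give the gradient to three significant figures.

Pressure head at P-5: ψ = P/(ρg) = 43×1000 / (1000 × 9.81) = 4.38 m.
Total head at P-5: h = z + ψ = 249.82 + 4.38 = 254.20 m.
Pressure head at P-11: ψ = P/(ρg) = 184×1000 / (1000 × 9.81) = 18.76 m.
Total head at P-11: h = z + ψ = 230.84 + 18.76 = 249.60 m.
Head difference: h(P-5) − h(P-11) = 254.20 − 249.60 = 4.60 m.
Hydraulic gradient: i = |Δh| / L = 4.60 / 1077.8 = 0.00427.
Flow is from higher to lower head: from P-5 toward P-11, i.e. toward the south-west.

i ≈ 0.00427; groundwater flows toward the south-west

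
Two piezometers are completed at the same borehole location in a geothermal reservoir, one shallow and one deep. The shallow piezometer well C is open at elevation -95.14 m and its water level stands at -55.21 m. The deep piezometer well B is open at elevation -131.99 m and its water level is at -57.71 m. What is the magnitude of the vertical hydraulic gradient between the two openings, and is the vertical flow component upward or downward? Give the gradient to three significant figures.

Total head at well C: h = -55.21 m (water level in the standpipe).
Total head at well B: h = -57.71 m.
Δh = h(well C) − h(well B) = -55.21 − (-57.71) = 2.50 m.
Vertical separation Δz = -95.14 − (-131.99) = 36.85 m.
|i_v| = |Δh| / Δz = 2.50 / 36.85 = 0.0678.
Head is higher in the shallow piezometer, so vertical flow is downward (recharge condition).

|i_v| ≈ 0.0678; vertical flow is downward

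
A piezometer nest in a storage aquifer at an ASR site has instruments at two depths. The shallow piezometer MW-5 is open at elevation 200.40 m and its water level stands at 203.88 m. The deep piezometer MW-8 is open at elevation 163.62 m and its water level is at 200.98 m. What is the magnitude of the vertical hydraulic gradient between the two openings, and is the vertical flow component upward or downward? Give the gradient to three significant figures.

|i_v| ≈ 0.0788; vertical flow is downward

Total head at MW-5: h = 203.88 m (water level in the standpipe).
Total head at MW-8: h = 200.98 m.
Δh = h(MW-5) − h(MW-8) = 203.88 − 200.98 = 2.90 m.
Vertical separation Δz = 200.40 − 163.62 = 36.78 m.
|i_v| = |Δh| / Δz = 2.90 / 36.78 = 0.0788.
Head is higher in the shallow piezometer, so vertical flow is downward (recharge condition).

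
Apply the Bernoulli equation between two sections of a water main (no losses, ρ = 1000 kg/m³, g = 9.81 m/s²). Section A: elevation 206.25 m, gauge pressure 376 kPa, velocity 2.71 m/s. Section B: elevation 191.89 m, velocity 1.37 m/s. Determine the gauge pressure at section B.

Pressure head at A: ψ₁ = P₁/(ρg) = 376×1000 / (1000 × 9.81) = 38.33 m.
Velocity heads: v₁²/2g = 2.71²/19.62 = 0.374 m; v₂²/2g = 1.37²/19.62 = 0.096 m.
Total head H = z₁ + ψ₁ + v₁²/2g = 206.25 + 38.33 + 0.374 = 244.95 m.
ψ₂ = H − z₂ − v₂²/2g = 244.95 − 191.89 − 0.096 = 52.96 m.
P₂ = ρgψ₂ = 1000 × 9.81 × 52.96 ≈ 520 kPa.

P₂ ≈ 520 kPa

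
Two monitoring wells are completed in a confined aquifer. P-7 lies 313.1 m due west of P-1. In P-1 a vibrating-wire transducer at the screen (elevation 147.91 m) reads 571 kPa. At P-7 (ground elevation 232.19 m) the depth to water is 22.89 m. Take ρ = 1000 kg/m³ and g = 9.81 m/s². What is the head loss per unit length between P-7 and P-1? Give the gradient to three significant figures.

i ≈ 0.0102 m/m

Pressure head at P-1: ψ = P/(ρg) = 571×1000 / (1000 × 9.81) = 58.21 m.
Total head at P-1: h = z + ψ = 147.91 + 58.21 = 206.12 m.
Total head at P-7: h = 232.19 − 22.89 = 209.30 m.
Head difference: h(P-1) − h(P-7) = 206.12 − 209.30 = -3.18 m.
Hydraulic gradient: i = |Δh| / L = 3.18 / 313.1 = 0.0102.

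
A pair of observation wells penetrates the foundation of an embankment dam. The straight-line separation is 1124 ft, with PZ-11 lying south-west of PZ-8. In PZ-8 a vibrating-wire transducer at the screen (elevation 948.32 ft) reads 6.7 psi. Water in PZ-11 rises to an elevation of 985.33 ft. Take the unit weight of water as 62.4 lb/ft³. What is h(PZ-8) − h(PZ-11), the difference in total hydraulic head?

Pressure head at PZ-8: ψ = 144·P/γ = 144 × 6.7 / 62.4 = 15.46 ft.
Total head at PZ-8: h = z + ψ = 948.32 + 15.46 = 963.78 ft.
Total head at PZ-11: h = 985.33 ft (water level in the piezometer is the total head).
Head difference: h(PZ-8) − h(PZ-11) = 963.78 − 985.33 = -21.55 ft.

Δh ≈ -21.55 ft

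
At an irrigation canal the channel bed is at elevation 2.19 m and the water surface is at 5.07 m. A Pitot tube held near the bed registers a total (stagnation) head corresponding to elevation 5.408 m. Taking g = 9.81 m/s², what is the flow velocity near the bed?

Near the bed, under hydrostatic conditions, the piezometric head (z + ψ) equals the free-surface elevation, 5.07 m.
Velocity head = total − piezometric = 5.408 − 5.07 = 0.338 m.
v = √(2g·h_v) = √(2 × 9.81 × 0.338) = 2.58 m/s.

v ≈ 2.58 m/s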